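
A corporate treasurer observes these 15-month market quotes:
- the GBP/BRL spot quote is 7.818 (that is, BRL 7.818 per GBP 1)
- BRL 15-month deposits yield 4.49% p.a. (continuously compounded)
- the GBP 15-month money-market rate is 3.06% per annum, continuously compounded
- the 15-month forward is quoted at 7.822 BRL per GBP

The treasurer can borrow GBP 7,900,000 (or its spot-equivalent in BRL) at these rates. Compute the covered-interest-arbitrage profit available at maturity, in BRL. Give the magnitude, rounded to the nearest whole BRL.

T = 15/12 years.
Route A — deposit GBP, sell forward: 7,900,000 × 1.0389909481 × 7.822 = BRL 64,203,198.85.
Route B — convert at spot, deposit BRL: 7,900,000 × 7.818 × 1.0577298917 = BRL 65,327,725.12.
The quoted forward undervalues GBP, so borrow GBP, convert to BRL at spot, deposit the BRL at 4.49%, and buy GBP forward at 7.822 to cover the loan.
Profit = 65,327,725.12 − 64,203,198.85 = BRL 1,124,526.

BRL 1,124,526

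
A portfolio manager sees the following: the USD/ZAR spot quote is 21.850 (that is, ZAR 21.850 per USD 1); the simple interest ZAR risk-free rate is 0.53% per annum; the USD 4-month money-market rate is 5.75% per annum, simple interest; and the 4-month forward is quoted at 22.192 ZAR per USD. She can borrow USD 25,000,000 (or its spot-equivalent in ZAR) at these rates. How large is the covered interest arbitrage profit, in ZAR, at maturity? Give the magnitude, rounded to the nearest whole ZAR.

T = 4/12 years.
Route A — deposit USD, sell forward: 25,000,000 × 1.01916666667 × 22.192 = ZAR 565,433,666.67.
Route B — convert at spot, deposit ZAR: 25,000,000 × 21.850 × 1.00176666667 = ZAR 547,215,041.67.
The quoted forward overvalues USD, so borrow ZAR, buy USD at spot, deposit the USD at 5.75%, and sell the proceeds forward at 22.192.
The gap between the two covered legs is ZAR 18,218,625.

ZAR 18,218,625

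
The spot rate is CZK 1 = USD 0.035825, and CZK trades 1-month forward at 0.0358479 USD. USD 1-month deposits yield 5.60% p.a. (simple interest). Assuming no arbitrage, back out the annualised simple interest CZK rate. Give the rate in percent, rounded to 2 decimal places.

T = 1/12 years.
By CIP, F/S equals the USD-to-CZK growth ratio: 0.0358479/0.035825 = 1.0006392.
The USD side grows by 1 + 0.0560×1/12 = 1.0046667.
Hence g_CZK = 1.0040249.
r = (1.0040249 − 1)/(1/12) = 0.048299 → 4.83%.

4.83%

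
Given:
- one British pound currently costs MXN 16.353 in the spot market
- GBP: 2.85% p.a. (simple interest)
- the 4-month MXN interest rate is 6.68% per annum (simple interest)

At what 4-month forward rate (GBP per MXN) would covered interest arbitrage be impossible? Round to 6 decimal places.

T = 4/12 years.
MXN accumulates by 1 + 0.0668×4/12 = 1.0222667.
Growth of 1 GBP over T: 1 + 0.0285×4/12 = 1.009500.
CIP: F = S · (grow MXN)/(grow GBP) = 16.353 × 1.0222667/1.009500 = 16.55981 MXN per GBP.
Invert for GBP per MXN: 1 / 16.55981 = 0.060387.

0.060387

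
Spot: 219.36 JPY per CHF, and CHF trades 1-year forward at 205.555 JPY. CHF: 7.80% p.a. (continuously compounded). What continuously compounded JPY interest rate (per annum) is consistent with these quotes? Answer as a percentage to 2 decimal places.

1.30%

T = 1 year.
F/S = 205.555/219.36 = 0.9370669 = (growth of JPY) / (growth of CHF).
CHF growth factor: e^(0.0780×1) = 1.0811227.
So the JPY growth factor = 1.0130843.
r = ln(1.0130843)/1 = 0.012999 → 1.30%.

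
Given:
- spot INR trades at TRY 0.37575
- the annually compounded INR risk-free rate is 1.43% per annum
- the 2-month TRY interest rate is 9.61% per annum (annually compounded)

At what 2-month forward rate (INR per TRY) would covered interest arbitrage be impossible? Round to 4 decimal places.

2.6272

T = 2/12 years.
TRY growth factor: (1 + 0.0961)^(2/12) = 1.0154106.
INR growth factor: (1 + 0.0143)^(2/12) = 1.0023693.
So F = 0.37575 × 1.0154106 / 1.0023693 = 0.3806387 (TRY/INR).
Quoted the other way: 1/0.3806387 = 2.6272 INR per TRY.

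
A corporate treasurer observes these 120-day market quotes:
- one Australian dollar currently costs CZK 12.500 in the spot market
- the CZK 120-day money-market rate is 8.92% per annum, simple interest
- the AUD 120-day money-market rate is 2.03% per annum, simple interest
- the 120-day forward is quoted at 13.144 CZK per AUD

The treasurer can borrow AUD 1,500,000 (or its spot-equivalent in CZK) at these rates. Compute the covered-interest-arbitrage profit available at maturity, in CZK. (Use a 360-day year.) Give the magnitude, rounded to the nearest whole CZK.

CZK 541,912

T = 120/360 years.
Route A — deposit AUD, sell forward: 1,500,000 × 1.0067666667 × 13.144 = CZK 19,849,411.60.
Route B — convert at spot, deposit CZK: 1,500,000 × 12.500 × 1.0297333333 = CZK 19,307,500.00.
The quoted forward overvalues AUD, so borrow CZK, buy AUD at spot, deposit the AUD at 2.03%, and sell the proceeds forward at 13.144.
Profit = 19,849,411.60 − 19,307,500.00 = CZK 541,912.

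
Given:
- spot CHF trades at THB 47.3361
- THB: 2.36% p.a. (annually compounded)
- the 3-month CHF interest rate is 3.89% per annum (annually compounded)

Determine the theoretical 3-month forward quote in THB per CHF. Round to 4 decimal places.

47.1608

T = 3/12 years.
THB growth factor: (1 + 0.0236)^(3/12) = 1.00584849.
CHF growth factor: (1 + 0.0389)^(3/12) = 1.00958627.
Forward (THB per CHF) = 47.3361 × 1.00584849 / 1.00958627 = 47.160848.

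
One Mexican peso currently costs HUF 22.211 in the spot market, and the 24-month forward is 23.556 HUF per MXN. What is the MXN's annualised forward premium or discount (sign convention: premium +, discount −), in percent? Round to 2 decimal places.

+3.03%

T = 2 years.
(F − S)/S = (23.556 − 22.211)/22.211 = 0.0605556.
Annualise by dividing by T: 0.0605556 / 2 = 0.030278 → 3.03%.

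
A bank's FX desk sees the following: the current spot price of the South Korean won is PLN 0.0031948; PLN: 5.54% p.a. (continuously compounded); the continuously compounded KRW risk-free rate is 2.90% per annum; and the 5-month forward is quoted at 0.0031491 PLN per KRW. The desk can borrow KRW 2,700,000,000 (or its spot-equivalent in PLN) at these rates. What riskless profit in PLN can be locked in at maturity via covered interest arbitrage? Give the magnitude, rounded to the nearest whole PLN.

T = 5/12 years.
Keep in KRW, deliver into the forward: 2,700,000,000·1.012156632·0.0031491 = PLN 8,605,932.61.
Swap to PLN now, deposit: 2,700,000,000·0.0031948·1.023351815 = PLN 8,827,391.82.
The quoted forward undervalues KRW, so borrow KRW, convert to PLN at spot, deposit the PLN at 5.54%, and buy KRW forward at 0.0031491 to cover the loan.
The gap between the two covered legs is PLN 221,459.

PLN 221,459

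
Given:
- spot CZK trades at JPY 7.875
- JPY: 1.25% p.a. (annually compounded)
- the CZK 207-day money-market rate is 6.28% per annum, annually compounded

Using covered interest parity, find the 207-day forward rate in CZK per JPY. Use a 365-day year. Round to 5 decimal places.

T = 207/365 years.
JPY growth factor: (1 + 0.0125)^(207/365) = 1.007070.
CZK accumulates by (1 + 0.0628)^(207/365) = 1.0351452.
Forward (JPY per CZK) = 7.875 × 1.007070 / 1.0351452 = 7.661414.
Quoted the other way: 1/7.661414 = 0.13052 CZK per JPY.

0.13052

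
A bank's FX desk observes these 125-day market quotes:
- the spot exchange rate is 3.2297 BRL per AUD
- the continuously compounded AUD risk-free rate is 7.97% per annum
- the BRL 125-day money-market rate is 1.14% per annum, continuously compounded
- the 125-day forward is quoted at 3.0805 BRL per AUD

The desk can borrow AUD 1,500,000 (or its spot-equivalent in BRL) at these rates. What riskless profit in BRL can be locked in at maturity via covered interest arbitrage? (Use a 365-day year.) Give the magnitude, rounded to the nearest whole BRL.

BRL 114,892

T = 125/365 years.
Keep in AUD, deliver into the forward: 1,500,000·1.027670428·3.0805 = BRL 4,748,608.13.
Swap to BRL now, deposit: 1,500,000·3.2297·1.003911741 = BRL 4,863,500.62.
The quoted forward undervalues AUD, so borrow AUD, convert to BRL at spot, deposit the BRL at 1.14%, and buy AUD forward at 3.0805 to cover the loan.
Profit = 4,863,500.62 − 4,748,608.13 = BRL 114,892.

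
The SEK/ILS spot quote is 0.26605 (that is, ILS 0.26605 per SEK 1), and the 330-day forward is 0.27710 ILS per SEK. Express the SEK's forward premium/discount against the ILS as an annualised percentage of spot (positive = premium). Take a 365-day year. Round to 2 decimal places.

+4.59%

T = 330/365 years.
SEK trades forward at +4.15335% vs spot over the period.
×(1/T) gives 4.59% p.a.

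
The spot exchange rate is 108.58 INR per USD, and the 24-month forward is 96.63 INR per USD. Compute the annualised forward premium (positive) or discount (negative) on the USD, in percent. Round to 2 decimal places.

-5.50%

T = 2 years.
(F − S)/S = (96.63 − 108.58)/108.58 = -0.1100571.
×(1/T) gives -5.50% p.a.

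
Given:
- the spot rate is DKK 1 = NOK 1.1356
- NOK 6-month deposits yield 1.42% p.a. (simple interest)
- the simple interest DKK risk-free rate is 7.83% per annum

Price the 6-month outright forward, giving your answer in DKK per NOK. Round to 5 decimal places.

0.90862

T = 6/12 years.
NOK accumulates by 1 + 0.0142×6/12 = 1.007100.
DKK growth factor: 1 + 0.0783×6/12 = 1.039150.
Forward (NOK per DKK) = 1.1356 × 1.007100 / 1.039150 = 1.100575.
Quoted the other way: 1/1.100575 = 0.90862 DKK per NOK.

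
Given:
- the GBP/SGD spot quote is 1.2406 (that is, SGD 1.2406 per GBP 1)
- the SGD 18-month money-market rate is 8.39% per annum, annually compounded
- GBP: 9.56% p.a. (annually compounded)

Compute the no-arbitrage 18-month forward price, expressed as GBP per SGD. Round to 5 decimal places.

T = 18/12 years.
SGD growth factor: (1 + 0.0839)^(18/12) = 1.1284539.
GBP growth factor: (1 + 0.0956)^(18/12) = 1.1467745.
CIP: F = S · (grow SGD)/(grow GBP) = 1.2406 × 1.1284539/1.1467745 = 1.220780 SGD per GBP.
Quoted the other way: 1/1.220780 = 0.81915 GBP per SGD.

0.81915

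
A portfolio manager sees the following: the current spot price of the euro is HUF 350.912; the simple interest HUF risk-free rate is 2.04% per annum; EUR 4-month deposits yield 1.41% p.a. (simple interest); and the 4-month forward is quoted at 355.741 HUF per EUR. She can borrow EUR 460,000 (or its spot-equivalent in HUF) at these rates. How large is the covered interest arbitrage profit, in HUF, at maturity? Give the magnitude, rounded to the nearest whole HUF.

T = 4/12 years.
Invest the EUR and cover forward: 460,000 × 1.004700 × 355.741 = HUF 164,409,972.04.
Convert at spot and invest in HUF: 460,000 × 350.912 × 1.006800 = HUF 162,517,172.74.
The quoted forward overvalues EUR, so borrow HUF, buy EUR at spot, deposit the EUR at 1.41%, and sell the proceeds forward at 355.741.
Arbitrage profit = |164,409,972.04 − 162,517,172.74| = HUF 1,892,799.

HUF 1,892,799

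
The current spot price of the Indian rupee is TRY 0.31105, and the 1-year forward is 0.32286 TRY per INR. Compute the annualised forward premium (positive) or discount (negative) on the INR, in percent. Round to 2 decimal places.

+3.80%

T = 1 year.
Period premium: (0.32286 − 0.31105)/0.31105 = 0.0379682.
×(1/T) gives 3.80% p.a.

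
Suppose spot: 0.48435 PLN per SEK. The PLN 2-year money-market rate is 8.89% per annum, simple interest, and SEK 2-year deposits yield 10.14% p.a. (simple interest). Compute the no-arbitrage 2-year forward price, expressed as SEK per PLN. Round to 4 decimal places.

2.1084

T = 2 years.
Growth of 1 PLN over T: 1 + 0.0889×2 = 1.177800.
SEK accumulates by 1 + 0.1014×2 = 1.202800.
Forward (PLN per SEK) = 0.48435 × 1.177800 / 1.202800 = 0.4742829.
Quoted the other way: 1/0.4742829 = 2.1084 SEK per PLN.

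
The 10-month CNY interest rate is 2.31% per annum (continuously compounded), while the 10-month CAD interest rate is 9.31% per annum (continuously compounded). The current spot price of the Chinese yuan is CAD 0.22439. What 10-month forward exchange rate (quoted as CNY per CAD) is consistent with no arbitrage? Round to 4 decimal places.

4.2040

T = 10/12 years.
CAD growth factor: e^(0.0931×10/12) = 1.0806723.
CNY accumulates by e^(0.0231×10/12) = 1.0194365.
CIP: F = S · (grow CAD)/(grow CNY) = 0.22439 × 1.0806723/1.0194365 = 0.2378687 CAD per CNY.
Invert for CNY per CAD: 1 / 0.2378687 = 4.2040.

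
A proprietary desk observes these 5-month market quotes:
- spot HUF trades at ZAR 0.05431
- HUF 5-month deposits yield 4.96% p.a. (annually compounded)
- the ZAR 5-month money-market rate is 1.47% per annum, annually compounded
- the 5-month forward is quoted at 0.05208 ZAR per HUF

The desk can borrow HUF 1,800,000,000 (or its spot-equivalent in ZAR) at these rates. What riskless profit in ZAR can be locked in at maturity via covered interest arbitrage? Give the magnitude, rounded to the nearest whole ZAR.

ZAR 2,700,161

T = 5/12 years.
Keep in HUF, deliver into the forward: 1,800,000,000·1.0203752733·0.05208 = ZAR 95,654,059.62.
Swap to ZAR now, deposit: 1,800,000,000·0.05431·1.0060989409 = ZAR 98,354,220.26.
The quoted forward undervalues HUF, so borrow HUF, convert to ZAR at spot, deposit the ZAR at 1.47%, and buy HUF forward at 0.05208 to cover the loan.
Profit = 98,354,220.26 − 95,654,059.62 = ZAR 2,700,161.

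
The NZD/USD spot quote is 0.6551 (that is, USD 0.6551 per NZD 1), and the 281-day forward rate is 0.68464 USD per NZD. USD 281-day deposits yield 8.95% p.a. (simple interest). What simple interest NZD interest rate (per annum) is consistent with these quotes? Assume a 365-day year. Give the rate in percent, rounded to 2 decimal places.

T = 281/365 years.
CIP gives F = S · g_USD/g_NZD, so g_USD/g_NZD = 0.68464/0.6551 = 1.0450924.
The USD side grows by 1 + 0.0895×281/365 = 1.0689027.
So the NZD growth factor = 1.022783.
(1.022783 − 1)/T = 0.029594, i.e. 2.96%.

2.96%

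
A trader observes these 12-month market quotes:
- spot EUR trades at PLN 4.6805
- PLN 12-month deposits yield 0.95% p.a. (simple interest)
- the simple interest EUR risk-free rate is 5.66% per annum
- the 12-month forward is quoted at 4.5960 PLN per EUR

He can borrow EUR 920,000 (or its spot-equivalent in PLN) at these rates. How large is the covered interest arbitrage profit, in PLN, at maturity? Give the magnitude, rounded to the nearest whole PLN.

T = 1 year.
Invest the EUR and cover forward: 920,000 × 1.056600 × 4.5960 = PLN 4,467,642.91.
Convert at spot and invest in PLN: 920,000 × 4.6805 × 1.009500 = PLN 4,346,967.57.
The quoted forward overvalues EUR, so borrow PLN, buy EUR at spot, deposit the EUR at 5.66%, and sell the proceeds forward at 4.5960.
Profit = 4,467,642.91 − 4,346,967.57 = PLN 120,675.

PLN 120,675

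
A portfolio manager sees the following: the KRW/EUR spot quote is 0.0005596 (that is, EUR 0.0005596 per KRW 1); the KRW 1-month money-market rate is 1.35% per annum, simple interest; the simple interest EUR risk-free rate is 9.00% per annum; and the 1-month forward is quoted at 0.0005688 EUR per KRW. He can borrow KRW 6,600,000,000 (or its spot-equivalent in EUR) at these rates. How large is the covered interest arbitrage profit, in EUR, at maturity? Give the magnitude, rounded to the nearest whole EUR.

T = 1/12 years.
Keep in KRW, deliver into the forward: 6,600,000,000·1.001125·0.0005688 = EUR 3,758,303.34.
Swap to EUR now, deposit: 6,600,000,000·0.0005596·1.007500 = EUR 3,721,060.20.
The quoted forward overvalues KRW, so borrow EUR, buy KRW at spot, deposit the KRW at 1.35%, and sell the proceeds forward at 0.0005688.
Arbitrage profit = |3,758,303.34 − 3,721,060.20| = EUR 37,243.

EUR 37,243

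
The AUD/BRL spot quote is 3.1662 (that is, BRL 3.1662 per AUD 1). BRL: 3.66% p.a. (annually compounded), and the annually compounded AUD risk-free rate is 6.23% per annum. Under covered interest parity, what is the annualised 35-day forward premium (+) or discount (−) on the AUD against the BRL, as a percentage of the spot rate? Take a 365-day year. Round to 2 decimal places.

-2.45%

T = 35/365 years.
CIP forward (BRL per AUD) = 3.1662 × 1.0034528/1.0058121 = 3.1587731.
Annualised premium = (F − S)/S × (1/T) = (3.1587731 − 3.1662)/3.1662 ÷ (35/365) = -2.45%.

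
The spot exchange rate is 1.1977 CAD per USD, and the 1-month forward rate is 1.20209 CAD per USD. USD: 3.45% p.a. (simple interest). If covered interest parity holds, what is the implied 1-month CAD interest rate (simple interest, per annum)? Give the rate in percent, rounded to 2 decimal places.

7.86%

T = 1/12 years.
F/S = 1.20209/1.1977 = 1.0036654 = (growth of CAD) / (growth of USD).
USD growth factor: 1 + 0.0345×1/12 = 1.002875.
That pins the CAD growth at 1.0065509.
(1.0065509 − 1)/T = 0.078611, i.e. 7.86%.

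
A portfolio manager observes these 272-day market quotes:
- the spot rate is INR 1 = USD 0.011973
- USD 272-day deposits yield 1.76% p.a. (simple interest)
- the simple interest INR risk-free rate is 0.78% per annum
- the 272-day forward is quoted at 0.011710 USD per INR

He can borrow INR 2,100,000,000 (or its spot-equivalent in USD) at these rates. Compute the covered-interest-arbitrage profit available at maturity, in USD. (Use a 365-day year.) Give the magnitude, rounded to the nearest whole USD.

T = 272/365 years.
Invest the INR and cover forward: 2,100,000,000 × 1.0058126027 × 0.011710 = USD 24,733,937.71.
Convert at spot and invest in USD: 2,100,000,000 × 0.011973 × 1.0131156164 = USD 25,473,069.88.
The quoted forward undervalues INR, so borrow INR, convert to USD at spot, deposit the USD at 1.76%, and buy INR forward at 0.011710 to cover the loan.
The gap between the two covered legs is USD 739,132.

USD 739,132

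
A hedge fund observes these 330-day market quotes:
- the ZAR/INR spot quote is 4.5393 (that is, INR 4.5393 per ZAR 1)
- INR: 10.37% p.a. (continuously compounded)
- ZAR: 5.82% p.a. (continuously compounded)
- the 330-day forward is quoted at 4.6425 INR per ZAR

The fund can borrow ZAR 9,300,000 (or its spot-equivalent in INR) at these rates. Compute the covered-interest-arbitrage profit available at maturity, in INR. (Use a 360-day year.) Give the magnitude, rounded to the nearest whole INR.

INR 884,145

T = 330/360 years.
Route A — deposit ZAR, sell forward: 9,300,000 × 1.0547987601 × 4.6425 = INR 45,541,200.17.
Route B — convert at spot, deposit INR: 9,300,000 × 4.5393 × 1.0997230038 = INR 46,425,345.47.
The quoted forward undervalues ZAR, so borrow ZAR, convert to INR at spot, deposit the INR at 10.37%, and buy ZAR forward at 4.6425 to cover the loan.
Profit = 46,425,345.47 − 45,541,200.17 = INR 884,145.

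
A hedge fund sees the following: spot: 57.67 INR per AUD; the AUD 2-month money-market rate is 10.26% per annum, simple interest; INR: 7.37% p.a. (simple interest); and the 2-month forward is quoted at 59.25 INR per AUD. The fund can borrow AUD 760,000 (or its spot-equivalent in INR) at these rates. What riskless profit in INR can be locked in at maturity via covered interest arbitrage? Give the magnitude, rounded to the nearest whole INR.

INR 1,432,444

T = 2/12 years.
Invest the AUD and cover forward: 760,000 × 1.017100 × 59.25 = INR 45,800,013.00.
Convert at spot and invest in INR: 760,000 × 57.67 × 1.0122833333 = INR 44,367,568.67.
The quoted forward overvalues AUD, so borrow INR, buy AUD at spot, deposit the AUD at 10.26%, and sell the proceeds forward at 59.25.
Arbitrage profit = |45,800,013.00 − 44,367,568.67| = INR 1,432,444.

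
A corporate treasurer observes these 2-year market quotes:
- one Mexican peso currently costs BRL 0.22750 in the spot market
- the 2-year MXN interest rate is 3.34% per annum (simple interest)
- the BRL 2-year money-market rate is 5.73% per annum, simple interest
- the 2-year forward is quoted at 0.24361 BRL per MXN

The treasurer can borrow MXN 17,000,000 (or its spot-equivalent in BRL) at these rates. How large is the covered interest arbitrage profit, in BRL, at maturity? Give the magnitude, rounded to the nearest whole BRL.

BRL 107,298

T = 2 years.
Keep in MXN, deliver into the forward: 17,000,000·1.066800·0.24361 = BRL 4,418,013.52.
Swap to BRL now, deposit: 17,000,000·0.22750·1.114600 = BRL 4,310,715.50.
The quoted forward overvalues MXN, so borrow BRL, buy MXN at spot, deposit the MXN at 3.34%, and sell the proceeds forward at 0.24361.
Arbitrage profit = |4,418,013.52 − 4,310,715.50| = BRL 107,298.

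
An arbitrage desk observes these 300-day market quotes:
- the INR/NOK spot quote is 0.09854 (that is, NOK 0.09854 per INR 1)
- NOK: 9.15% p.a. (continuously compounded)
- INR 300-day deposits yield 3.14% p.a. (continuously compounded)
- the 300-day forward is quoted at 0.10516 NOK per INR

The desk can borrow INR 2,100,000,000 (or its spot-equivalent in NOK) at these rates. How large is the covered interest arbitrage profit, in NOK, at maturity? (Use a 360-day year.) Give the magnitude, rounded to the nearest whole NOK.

NOK 3,360,942

T = 300/360 years.
Invest the INR and cover forward: 2,100,000,000 × 1.02651201955 × 0.10516 = NOK 226,690,808.35.
Convert at spot and invest in NOK: 2,100,000,000 × 0.09854 × 1.07923234852 = NOK 223,329,866.81.
The quoted forward overvalues INR, so borrow NOK, buy INR at spot, deposit the INR at 3.14%, and sell the proceeds forward at 0.10516.
Arbitrage profit = |226,690,808.35 − 223,329,866.81| = NOK 3,360,942.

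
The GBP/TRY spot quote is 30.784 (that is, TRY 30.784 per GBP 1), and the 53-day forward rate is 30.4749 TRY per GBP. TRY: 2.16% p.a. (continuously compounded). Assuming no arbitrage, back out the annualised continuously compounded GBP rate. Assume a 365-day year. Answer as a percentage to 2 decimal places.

T = 53/365 years.
CIP gives F = S · g_TRY/g_GBP, so g_TRY/g_GBP = 30.4749/30.784 = 0.9899591.
The TRY side grows by e^(0.0216×53/365) = 1.0031414.
So the GBP growth factor = 1.013316.
Take logs: ln 1.013316 / (53/365) = 0.091099, so 9.11%.

9.11%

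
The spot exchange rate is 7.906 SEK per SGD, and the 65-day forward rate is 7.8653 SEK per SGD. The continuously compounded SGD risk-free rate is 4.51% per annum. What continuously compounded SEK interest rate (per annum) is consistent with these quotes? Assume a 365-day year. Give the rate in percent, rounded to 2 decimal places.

1.61%

T = 65/365 years.
F/S = 7.8653/7.906 = 0.9948520 = (growth of SEK) / (growth of SGD).
SGD growth factor: e^(0.0451×65/365) = 1.0080638.
That pins the SEK growth at 1.0028743.
Take logs: ln 1.0028743 / (65/365) = 0.016117, so 1.61%.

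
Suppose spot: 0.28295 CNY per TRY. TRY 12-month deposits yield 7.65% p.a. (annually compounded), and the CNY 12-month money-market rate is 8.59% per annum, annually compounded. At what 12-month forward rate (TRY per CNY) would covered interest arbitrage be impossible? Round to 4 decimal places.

T = 1 year.
CNY accumulates by (1 + 0.0859)^1 = 1.085900.
Growth of 1 TRY over T: (1 + 0.0765)^1 = 1.076500.
So F = 0.28295 × 1.085900 / 1.076500 = 0.2854207 (CNY/TRY).
Quoted the other way: 1/0.2854207 = 3.5036 TRY per CNY.

3.5036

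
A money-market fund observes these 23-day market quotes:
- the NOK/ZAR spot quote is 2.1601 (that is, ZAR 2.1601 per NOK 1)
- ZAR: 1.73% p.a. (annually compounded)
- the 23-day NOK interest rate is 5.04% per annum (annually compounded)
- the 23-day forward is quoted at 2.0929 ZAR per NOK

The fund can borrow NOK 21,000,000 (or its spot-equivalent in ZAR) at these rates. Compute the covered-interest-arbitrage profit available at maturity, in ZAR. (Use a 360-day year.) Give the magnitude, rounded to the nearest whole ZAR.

T = 23/360 years.
Invest the NOK and cover forward: 21,000,000 × 1.003146423 × 2.0929 = ZAR 44,089,188.12.
Convert at spot and invest in ZAR: 21,000,000 × 2.1601 × 1.0010964266 = ZAR 45,411,836.21.
The quoted forward undervalues NOK, so borrow NOK, convert to ZAR at spot, deposit the ZAR at 1.73%, and buy NOK forward at 2.0929 to cover the loan.
Profit = 45,411,836.21 − 44,089,188.12 = ZAR 1,322,648.

ZAR 1,322,648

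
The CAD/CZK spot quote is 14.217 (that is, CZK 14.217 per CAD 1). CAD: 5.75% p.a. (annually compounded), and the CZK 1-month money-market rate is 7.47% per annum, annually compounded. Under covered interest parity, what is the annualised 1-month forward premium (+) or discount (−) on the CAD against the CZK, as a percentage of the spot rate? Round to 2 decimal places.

T = 1/12 years.
CIP forward (CZK per CAD) = 14.217 × 1.0060215/1.0046698 = 14.236128.
Annualised premium = (F − S)/S × (1/T) = (14.236128 − 14.217)/14.217 ÷ (1/12) = 1.61%.

+1.61%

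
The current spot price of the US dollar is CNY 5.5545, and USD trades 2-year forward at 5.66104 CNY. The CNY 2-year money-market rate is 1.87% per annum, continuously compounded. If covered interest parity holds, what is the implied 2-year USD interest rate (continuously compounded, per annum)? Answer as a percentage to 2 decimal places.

0.92%

T = 2 years.
F/S = 5.66104/5.5545 = 1.0191808 = (growth of CNY) / (growth of USD).
The CNY side grows by e^(0.0187×2) = 1.0381082.
Hence g_USD = 1.0185712.
r = ln(1.0185712)/2 = 0.009200 → 0.92%.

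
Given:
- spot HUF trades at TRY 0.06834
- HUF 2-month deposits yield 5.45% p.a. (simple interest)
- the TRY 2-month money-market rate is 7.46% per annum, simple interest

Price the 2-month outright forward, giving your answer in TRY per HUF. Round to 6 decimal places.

T = 2/12 years.
Growth of 1 TRY over T: 1 + 0.0746×2/12 = 1.0124333.
HUF accumulates by 1 + 0.0545×2/12 = 1.0090833.
Forward (TRY per HUF) = 0.06834 × 1.0124333 / 1.0090833 = 0.06856688.

0.068567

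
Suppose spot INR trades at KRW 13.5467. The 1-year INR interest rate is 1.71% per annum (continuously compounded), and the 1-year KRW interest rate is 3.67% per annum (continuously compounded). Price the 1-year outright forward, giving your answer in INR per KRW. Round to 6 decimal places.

0.072386

T = 1 year.
KRW accumulates by e^(0.0367×1) = 1.0373818.
INR growth factor: e^(0.0171×1) = 1.017247.
Forward (KRW per INR) = 13.5467 × 1.0373818 / 1.017247 = 13.81484.
Quoted the other way: 1/13.81484 = 0.072386 INR per KRW.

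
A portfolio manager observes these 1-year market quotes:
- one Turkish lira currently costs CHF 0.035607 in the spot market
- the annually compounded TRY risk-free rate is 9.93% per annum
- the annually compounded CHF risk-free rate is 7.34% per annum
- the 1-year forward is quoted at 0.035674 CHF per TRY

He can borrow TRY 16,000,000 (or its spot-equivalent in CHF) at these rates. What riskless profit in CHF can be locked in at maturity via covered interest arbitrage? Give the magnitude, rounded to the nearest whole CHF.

T = 1 year.
Invest the TRY and cover forward: 16,000,000 × 1.099300 × 0.035674 = CHF 627,462.85.
Convert at spot and invest in CHF: 16,000,000 × 0.035607 × 1.073400 = CHF 611,528.86.
The quoted forward overvalues TRY, so borrow CHF, buy TRY at spot, deposit the TRY at 9.93%, and sell the proceeds forward at 0.035674.
Profit = 627,462.85 − 611,528.86 = CHF 15,934.

CHF 15,934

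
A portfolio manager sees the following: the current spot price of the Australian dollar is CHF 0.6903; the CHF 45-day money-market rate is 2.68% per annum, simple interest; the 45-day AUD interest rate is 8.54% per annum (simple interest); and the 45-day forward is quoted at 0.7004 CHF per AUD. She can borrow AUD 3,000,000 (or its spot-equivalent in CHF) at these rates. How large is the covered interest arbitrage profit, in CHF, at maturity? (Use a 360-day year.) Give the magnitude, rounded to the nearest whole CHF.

T = 45/360 years.
Keep in AUD, deliver into the forward: 3,000,000·1.010675·0.7004 = CHF 2,123,630.31.
Swap to CHF now, deposit: 3,000,000·0.6903·1.003350 = CHF 2,077,837.52.
The quoted forward overvalues AUD, so borrow CHF, buy AUD at spot, deposit the AUD at 8.54%, and sell the proceeds forward at 0.7004.
The gap between the two covered legs is CHF 45,793.

CHF 45,793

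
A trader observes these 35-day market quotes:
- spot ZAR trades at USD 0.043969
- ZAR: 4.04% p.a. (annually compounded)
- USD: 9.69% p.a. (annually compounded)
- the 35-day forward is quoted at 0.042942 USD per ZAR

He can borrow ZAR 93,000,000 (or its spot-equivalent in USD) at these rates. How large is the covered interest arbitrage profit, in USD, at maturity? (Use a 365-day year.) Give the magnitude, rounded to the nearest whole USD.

T = 35/365 years.
Invest the ZAR and cover forward: 93,000,000 × 1.003804985 × 0.042942 = USD 4,008,801.61.
Convert at spot and invest in USD: 93,000,000 × 0.043969 × 1.008908158 = USD 4,125,543.50.
The quoted forward undervalues ZAR, so borrow ZAR, convert to USD at spot, deposit the USD at 9.69%, and buy ZAR forward at 0.042942 to cover the loan.
Arbitrage profit = |4,008,801.61 − 4,125,543.50| = USD 116,742.

USD 116,742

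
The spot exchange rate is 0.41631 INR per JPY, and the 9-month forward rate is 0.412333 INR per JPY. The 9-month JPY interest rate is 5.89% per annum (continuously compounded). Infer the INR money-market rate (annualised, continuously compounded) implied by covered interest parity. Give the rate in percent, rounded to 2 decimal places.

T = 9/12 years.
CIP gives F = S · g_INR/g_JPY, so g_INR/g_JPY = 0.412333/0.41631 = 0.9904470.
JPY growth factor: e^(0.0589×9/12) = 1.0451652.
So the INR growth factor = 1.0351807.
Take logs: ln 1.0351807 / (9/12) = 0.046101, so 4.61%.

4.61%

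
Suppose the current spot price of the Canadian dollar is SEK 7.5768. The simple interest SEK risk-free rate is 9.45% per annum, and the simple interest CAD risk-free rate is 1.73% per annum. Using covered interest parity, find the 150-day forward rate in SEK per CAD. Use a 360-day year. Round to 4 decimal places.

T = 150/360 years.
SEK growth factor: 1 + 0.0945×150/360 = 1.039375.
CAD accumulates by 1 + 0.0173×150/360 = 1.0072083.
CIP: F = S · (grow SEK)/(grow CAD) = 7.5768 × 1.039375/1.0072083 = 7.818776 SEK per CAD.

7.8188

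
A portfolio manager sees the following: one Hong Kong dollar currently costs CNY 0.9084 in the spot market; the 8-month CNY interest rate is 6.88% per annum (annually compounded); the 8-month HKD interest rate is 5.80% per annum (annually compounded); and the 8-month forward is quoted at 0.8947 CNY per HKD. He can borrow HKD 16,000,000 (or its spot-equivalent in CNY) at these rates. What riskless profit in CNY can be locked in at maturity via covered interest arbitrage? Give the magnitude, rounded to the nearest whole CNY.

CNY 330,121

T = 8/12 years.
Keep in HKD, deliver into the forward: 16,000,000·1.0383022102·0.8947 = CNY 14,863,503.80.
Swap to CNY now, deposit: 16,000,000·0.9084·1.0453561937 = CNY 15,193,625.06.
The quoted forward undervalues HKD, so borrow HKD, convert to CNY at spot, deposit the CNY at 6.88%, and buy HKD forward at 0.8947 to cover the loan.
Arbitrage profit = |14,863,503.80 − 15,193,625.06| = CNY 330,121.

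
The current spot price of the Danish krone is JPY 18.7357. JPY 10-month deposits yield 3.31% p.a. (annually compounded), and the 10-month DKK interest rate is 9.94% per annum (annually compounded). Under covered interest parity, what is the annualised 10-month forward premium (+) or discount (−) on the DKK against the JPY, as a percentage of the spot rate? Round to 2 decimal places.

-6.06%

T = 10/12 years.
No-arbitrage forward: 18.7357 × 1.0275082 / 1.0821724 = 17.7892962 JPY/DKK.
Annualised premium = (F − S)/S × (1/T) = (17.7892962 − 18.7357)/18.7357 ÷ (10/12) = -6.06%.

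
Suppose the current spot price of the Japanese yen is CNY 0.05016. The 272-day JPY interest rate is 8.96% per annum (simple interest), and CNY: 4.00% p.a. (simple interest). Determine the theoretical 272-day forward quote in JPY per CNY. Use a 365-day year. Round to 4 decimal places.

T = 272/365 years.
Growth of 1 CNY over T: 1 + 0.0400×272/365 = 1.02980822.
JPY accumulates by 1 + 0.0896×272/365 = 1.06677041.
CIP: F = S · (grow CNY)/(grow JPY) = 0.05016 × 1.02980822/1.06677041 = 0.048422022 CNY per JPY.
Invert for JPY per CNY: 1 / 0.048422022 = 20.6518.

20.6518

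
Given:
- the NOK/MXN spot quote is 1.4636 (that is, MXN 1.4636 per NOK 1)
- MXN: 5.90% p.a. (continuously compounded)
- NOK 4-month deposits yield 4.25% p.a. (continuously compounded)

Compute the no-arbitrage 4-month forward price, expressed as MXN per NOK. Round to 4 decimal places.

1.4717

T = 4/12 years.
MXN accumulates by e^(0.0590×4/12) = 1.0198613.
Growth of 1 NOK over T: e^(0.0425×4/12) = 1.0142675.
CIP: F = S · (grow MXN)/(grow NOK) = 1.4636 × 1.0198613/1.0142675 = 1.471672 MXN per NOK.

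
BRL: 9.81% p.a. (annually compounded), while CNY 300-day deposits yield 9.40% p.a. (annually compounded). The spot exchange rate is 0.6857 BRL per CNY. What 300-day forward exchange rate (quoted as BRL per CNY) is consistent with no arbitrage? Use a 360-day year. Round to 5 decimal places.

0.68784

T = 300/360 years.
BRL accumulates by (1 + 0.0981)^(300/360) = 1.0811059.
Growth of 1 CNY over T: (1 + 0.0940)^(300/360) = 1.0777411.
Forward (BRL per CNY) = 0.6857 × 1.0811059 / 1.0777411 = 0.6878408.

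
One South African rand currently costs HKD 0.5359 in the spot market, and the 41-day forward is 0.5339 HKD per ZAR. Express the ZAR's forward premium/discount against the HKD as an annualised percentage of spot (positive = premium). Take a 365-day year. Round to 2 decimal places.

T = 41/365 years.
ZAR trades forward at -0.37320% vs spot over the period.
×(1/T) gives -3.32% p.a.

-3.32%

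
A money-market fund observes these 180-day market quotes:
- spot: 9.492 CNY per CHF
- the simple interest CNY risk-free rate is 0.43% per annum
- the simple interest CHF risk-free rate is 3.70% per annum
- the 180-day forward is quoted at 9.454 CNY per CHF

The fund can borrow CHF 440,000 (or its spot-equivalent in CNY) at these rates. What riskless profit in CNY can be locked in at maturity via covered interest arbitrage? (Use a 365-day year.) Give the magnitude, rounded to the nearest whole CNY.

T = 180/365 years.
Keep in CHF, deliver into the forward: 440,000·1.018246575·9.454 = CNY 4,235,661.37.
Swap to CNY now, deposit: 440,000·9.492·1.002120548 = CNY 4,185,336.43.
The quoted forward overvalues CHF, so borrow CNY, buy CHF at spot, deposit the CHF at 3.70%, and sell the proceeds forward at 9.454.
The gap between the two covered legs is CNY 50,325.

CNY 50,325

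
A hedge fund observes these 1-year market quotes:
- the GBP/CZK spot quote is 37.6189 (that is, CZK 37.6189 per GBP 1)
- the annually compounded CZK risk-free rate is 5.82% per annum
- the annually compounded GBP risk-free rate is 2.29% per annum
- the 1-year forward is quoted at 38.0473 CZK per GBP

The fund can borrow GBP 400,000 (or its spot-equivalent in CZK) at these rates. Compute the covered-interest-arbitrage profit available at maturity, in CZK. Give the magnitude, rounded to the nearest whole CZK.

T = 1 year.
Keep in GBP, deliver into the forward: 400,000·1.022900·38.0473 = CZK 15,567,433.27.
Swap to CZK now, deposit: 400,000·37.6189·1.058200 = CZK 15,923,327.99.
The quoted forward undervalues GBP, so borrow GBP, convert to CZK at spot, deposit the CZK at 5.82%, and buy GBP forward at 38.0473 to cover the loan.
Profit = 15,923,327.99 − 15,567,433.27 = CZK 355,895.

CZK 355,895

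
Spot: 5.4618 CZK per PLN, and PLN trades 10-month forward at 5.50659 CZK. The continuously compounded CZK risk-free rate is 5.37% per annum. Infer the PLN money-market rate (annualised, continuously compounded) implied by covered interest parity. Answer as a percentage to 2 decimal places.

4.39%

T = 10/12 years.
F/S = 5.50659/5.4618 = 1.0082006 = (growth of CZK) / (growth of PLN).
The CZK side grows by e^(0.0537×10/12) = 1.0457664.
So the PLN growth factor = 1.0372602.
r = ln(1.0372602)/(10/12) = 0.043899 → 4.39%.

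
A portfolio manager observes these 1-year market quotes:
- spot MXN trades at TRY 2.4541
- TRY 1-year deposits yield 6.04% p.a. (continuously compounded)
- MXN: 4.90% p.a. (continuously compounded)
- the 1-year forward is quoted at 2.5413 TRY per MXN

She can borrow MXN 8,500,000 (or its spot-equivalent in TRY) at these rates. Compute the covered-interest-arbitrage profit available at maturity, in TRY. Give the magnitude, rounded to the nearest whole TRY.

TRY 527,250

T = 1 year.
Invest the MXN and cover forward: 8,500,000 × 1.0502203507 × 2.5413 = TRY 22,685,862.31.
Convert at spot and invest in TRY: 8,500,000 × 2.4541 × 1.0622613661 = TRY 22,158,612.76.
The quoted forward overvalues MXN, so borrow TRY, buy MXN at spot, deposit the MXN at 4.90%, and sell the proceeds forward at 2.5413.
The gap between the two covered legs is TRY 527,250.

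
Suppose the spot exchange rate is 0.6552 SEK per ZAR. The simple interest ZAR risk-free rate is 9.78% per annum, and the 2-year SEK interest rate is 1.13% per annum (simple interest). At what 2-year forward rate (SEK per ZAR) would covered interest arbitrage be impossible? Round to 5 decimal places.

0.56039

T = 2 years.
Growth of 1 SEK over T: 1 + 0.0113×2 = 1.022600.
Growth of 1 ZAR over T: 1 + 0.0978×2 = 1.195600.
Forward (SEK per ZAR) = 0.6552 × 1.022600 / 1.195600 = 0.5603944.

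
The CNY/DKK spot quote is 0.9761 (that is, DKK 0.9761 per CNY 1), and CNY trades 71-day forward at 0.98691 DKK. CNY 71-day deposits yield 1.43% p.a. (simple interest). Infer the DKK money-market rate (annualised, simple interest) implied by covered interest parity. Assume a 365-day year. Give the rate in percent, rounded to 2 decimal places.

7.14%

T = 71/365 years.
F/S = 0.98691/0.9761 = 1.0110747 = (growth of DKK) / (growth of CNY).
The CNY side grows by 1 + 0.0143×71/365 = 1.0027816.
Hence g_DKK = 1.0138871.
(1.0138871 − 1)/T = 0.071391, i.e. 7.14%.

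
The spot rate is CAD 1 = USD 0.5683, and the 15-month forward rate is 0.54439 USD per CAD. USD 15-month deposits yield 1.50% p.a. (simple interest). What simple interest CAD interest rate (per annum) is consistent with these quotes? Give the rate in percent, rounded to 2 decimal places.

5.08%

T = 15/12 years.
CIP gives F = S · g_USD/g_CAD, so g_USD/g_CAD = 0.54439/0.5683 = 0.9579272.
The USD side grows by 1 + 0.0150×15/12 = 1.018750.
That pins the CAD growth at 1.0634942.
(1.0634942 − 1)/T = 0.050795, i.e. 5.08%.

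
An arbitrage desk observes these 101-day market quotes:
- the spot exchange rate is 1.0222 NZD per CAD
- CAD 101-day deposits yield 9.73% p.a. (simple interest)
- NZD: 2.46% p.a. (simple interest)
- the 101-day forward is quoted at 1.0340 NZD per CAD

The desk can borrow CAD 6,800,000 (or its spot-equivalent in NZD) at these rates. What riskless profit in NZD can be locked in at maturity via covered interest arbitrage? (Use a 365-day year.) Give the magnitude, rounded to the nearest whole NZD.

NZD 222,233

T = 101/365 years.
Invest the CAD and cover forward: 6,800,000 × 1.02692411 × 1.0340 = NZD 7,220,508.80.
Convert at spot and invest in NZD: 6,800,000 × 1.0222 × 1.006807123 = NZD 6,998,276.04.
The quoted forward overvalues CAD, so borrow NZD, buy CAD at spot, deposit the CAD at 9.73%, and sell the proceeds forward at 1.0340.
Arbitrage profit = |7,220,508.80 − 6,998,276.04| = NZD 222,233.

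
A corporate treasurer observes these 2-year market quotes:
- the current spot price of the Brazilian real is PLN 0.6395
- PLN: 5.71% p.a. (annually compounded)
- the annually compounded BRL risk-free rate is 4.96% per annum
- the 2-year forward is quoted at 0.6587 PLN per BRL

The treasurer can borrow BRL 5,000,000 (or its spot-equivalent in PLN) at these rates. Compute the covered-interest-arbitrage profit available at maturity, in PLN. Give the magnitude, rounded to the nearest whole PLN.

T = 2 years.
Keep in BRL, deliver into the forward: 5,000,000·1.10166016·0.6587 = PLN 3,628,317.74.
Swap to PLN now, deposit: 5,000,000·0.6395·1.11746041 = PLN 3,573,079.66.
The quoted forward overvalues BRL, so borrow PLN, buy BRL at spot, deposit the BRL at 4.96%, and sell the proceeds forward at 0.6587.
Arbitrage profit = |3,628,317.74 − 3,573,079.66| = PLN 55,238.

PLN 55,238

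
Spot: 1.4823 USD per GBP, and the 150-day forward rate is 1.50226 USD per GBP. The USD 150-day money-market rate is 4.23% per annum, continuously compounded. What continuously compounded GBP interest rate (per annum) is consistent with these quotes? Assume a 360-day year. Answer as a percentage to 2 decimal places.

T = 150/360 years.
CIP gives F = S · g_USD/g_GBP, so g_USD/g_GBP = 1.50226/1.4823 = 1.0134656.
USD growth factor: e^(0.0423×150/360) = 1.0177812.
That pins the GBP growth at 1.0042583.
r = ln(1.0042583)/(150/360) = 0.010198 → 1.02%.

1.02%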